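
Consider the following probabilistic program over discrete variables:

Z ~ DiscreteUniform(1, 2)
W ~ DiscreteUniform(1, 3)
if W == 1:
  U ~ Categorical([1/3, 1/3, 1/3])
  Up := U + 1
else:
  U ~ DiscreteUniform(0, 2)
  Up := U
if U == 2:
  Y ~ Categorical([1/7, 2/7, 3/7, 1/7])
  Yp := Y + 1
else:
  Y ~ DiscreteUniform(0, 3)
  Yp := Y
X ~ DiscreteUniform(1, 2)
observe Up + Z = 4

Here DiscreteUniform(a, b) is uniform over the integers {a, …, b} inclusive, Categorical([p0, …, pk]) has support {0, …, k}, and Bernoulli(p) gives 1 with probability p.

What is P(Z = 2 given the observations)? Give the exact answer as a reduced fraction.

P(Z = 2 | obs) = 3/4

Enumerate traces; 32 have nonzero weight after conditioning:
  (Z=1, W=1, U=2, Y=0, X=1) weight 1/252
  (Z=1, W=1, U=2, Y=0, X=2) weight 1/252
  (Z=1, W=1, U=2, Y=1, X=1) weight 1/126
  (Z=1, W=1, U=2, Y=1, X=2) weight 1/126
  (Z=1, W=1, U=2, Y=2, X=1) weight 1/84
  (Z=1, W=1, U=2, Y=2, X=2) weight 1/84
  (Z=1, W=1, U=2, Y=3, X=1) weight 1/252
  (Z=1, W=1, U=2, Y=3, X=2) weight 1/252
  (Z=2, W=1, U=1, Y=0, X=1) weight 1/144
  … 23 more
Group by Z:
  weight(Z=1) = 1/18
  weight(Z=2) = 1/6
Total weight = 1/18 + 1/6 = 2/9
P(Z=1 | obs) = 1/18 / 2/9 = 1/4
P(Z=2 | obs) = 1/6 / 2/9 = 3/4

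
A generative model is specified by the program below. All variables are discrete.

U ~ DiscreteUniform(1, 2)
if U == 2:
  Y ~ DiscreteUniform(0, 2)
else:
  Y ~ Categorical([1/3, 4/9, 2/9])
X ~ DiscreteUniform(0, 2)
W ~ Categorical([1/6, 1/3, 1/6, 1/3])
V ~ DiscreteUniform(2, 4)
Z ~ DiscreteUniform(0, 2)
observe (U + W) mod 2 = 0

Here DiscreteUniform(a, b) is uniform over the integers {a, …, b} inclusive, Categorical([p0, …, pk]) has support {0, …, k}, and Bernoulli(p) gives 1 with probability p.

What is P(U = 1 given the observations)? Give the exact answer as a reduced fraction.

Enumerate traces; 324 have nonzero weight after conditioning:
  (U=1, Y=0, X=0, W=1, V=2, Z=0) weight 1/486
  (U=1, Y=0, X=0, W=1, V=2, Z=1) weight 1/486
  (U=1, Y=0, X=0, W=1, V=2, Z=2) weight 1/486
  (U=1, Y=0, X=0, W=1, V=3, Z=0) weight 1/486
  (U=1, Y=0, X=0, W=1, V=3, Z=1) weight 1/486
  (U=1, Y=0, X=0, W=1, V=3, Z=2) weight 1/486
  (U=1, Y=0, X=0, W=1, V=4, Z=0) weight 1/486
  (U=1, Y=0, X=0, W=1, V=4, Z=1) weight 1/486
  (U=2, Y=0, X=0, W=0, V=2, Z=0) weight 1/972
  … 315 more
Group by U:
  weight(U=1) = 1/3
  weight(U=2) = 1/6
Total weight = 1/3 + 1/6 = 1/2
P(U=1 | obs) = 1/3 / 1/2 = 2/3
P(U=2 | obs) = 1/6 / 1/2 = 1/3

P(U = 1 | obs) = 2/3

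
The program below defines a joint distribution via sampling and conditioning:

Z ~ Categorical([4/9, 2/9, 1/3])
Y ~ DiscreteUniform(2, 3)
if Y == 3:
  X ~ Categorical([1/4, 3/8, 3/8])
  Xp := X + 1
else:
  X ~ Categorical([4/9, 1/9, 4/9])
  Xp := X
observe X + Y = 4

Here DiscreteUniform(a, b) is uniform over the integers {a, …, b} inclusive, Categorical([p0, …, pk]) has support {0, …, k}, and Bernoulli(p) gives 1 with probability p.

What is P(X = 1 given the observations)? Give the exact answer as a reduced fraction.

P(X = 1 | obs) = 27/59

Enumerate traces; 6 have nonzero weight after conditioning:
  (Z=0, Y=2, X=2) weight 8/81
  (Z=0, Y=3, X=1) weight 1/12
  (Z=1, Y=2, X=2) weight 4/81
  (Z=1, Y=3, X=1) weight 1/24
  (Z=2, Y=2, X=2) weight 2/27
  (Z=2, Y=3, X=1) weight 1/16
Group by X:
  weight(X=1) = 3/16
  weight(X=2) = 2/9
Total weight = 3/16 + 2/9 = 59/144
P(X=1 | obs) = 3/16 / 59/144 = 27/59
P(X=2 | obs) = 2/9 / 59/144 = 32/59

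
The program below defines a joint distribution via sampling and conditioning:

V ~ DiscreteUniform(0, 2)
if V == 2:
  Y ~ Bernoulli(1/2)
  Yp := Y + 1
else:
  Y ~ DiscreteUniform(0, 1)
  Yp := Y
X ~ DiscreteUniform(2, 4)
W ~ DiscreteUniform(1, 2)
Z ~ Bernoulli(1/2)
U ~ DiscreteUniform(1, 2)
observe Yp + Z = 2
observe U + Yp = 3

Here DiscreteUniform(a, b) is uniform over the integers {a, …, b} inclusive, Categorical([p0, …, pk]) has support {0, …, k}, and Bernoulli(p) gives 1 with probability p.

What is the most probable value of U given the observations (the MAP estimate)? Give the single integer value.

Enumerate traces; 24 have nonzero weight after conditioning:
  (V=0, Y=1, X=2, W=1, Z=1, U=2) weight 1/144
  (V=0, Y=1, X=2, W=2, Z=1, U=2) weight 1/144
  (V=0, Y=1, X=3, W=1, Z=1, U=2) weight 1/144
  (V=0, Y=1, X=3, W=2, Z=1, U=2) weight 1/144
  (V=0, Y=1, X=4, W=1, Z=1, U=2) weight 1/144
  (V=0, Y=1, X=4, W=2, Z=1, U=2) weight 1/144
  (V=1, Y=1, X=2, W=1, Z=1, U=2) weight 1/144
  (V=1, Y=1, X=2, W=2, Z=1, U=2) weight 1/144
  (V=2, Y=1, X=2, W=1, Z=0, U=1) weight 1/144
  … 15 more
Group by U:
  weight(U=1) = 1/24
  weight(U=2) = 1/8
Total weight = 1/24 + 1/8 = 1/6
P(U=1 | obs) = 1/24 / 1/6 = 1/4
P(U=2 | obs) = 1/8 / 1/6 = 3/4
argmax = 2

argmax_v P(U = v | obs) = 2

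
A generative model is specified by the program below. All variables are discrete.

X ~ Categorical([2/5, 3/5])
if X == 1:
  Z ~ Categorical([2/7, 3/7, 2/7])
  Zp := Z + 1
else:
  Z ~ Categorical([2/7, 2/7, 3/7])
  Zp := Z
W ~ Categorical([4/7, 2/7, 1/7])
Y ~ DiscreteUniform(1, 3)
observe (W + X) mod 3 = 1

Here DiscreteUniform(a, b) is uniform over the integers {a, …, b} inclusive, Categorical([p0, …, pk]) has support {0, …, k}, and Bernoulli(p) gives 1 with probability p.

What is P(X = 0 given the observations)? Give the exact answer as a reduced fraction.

P(X = 0 | obs) = 1/4

Enumerate traces; 18 have nonzero weight after conditioning:
  (X=0, Z=0, W=1, Y=1) weight 8/735
  (X=0, Z=0, W=1, Y=2) weight 8/735
  (X=0, Z=0, W=1, Y=3) weight 8/735
  (X=0, Z=1, W=1, Y=1) weight 8/735
  (X=0, Z=1, W=1, Y=2) weight 8/735
  (X=0, Z=1, W=1, Y=3) weight 8/735
  (X=0, Z=2, W=1, Y=1) weight 4/245
  (X=0, Z=2, W=1, Y=2) weight 4/245
  (X=1, Z=0, W=0, Y=1) weight 8/245
  … 9 more
Group by X:
  weight(X=0) = 4/35
  weight(X=1) = 12/35
Total weight = 4/35 + 12/35 = 16/35
P(X=0 | obs) = 4/35 / 16/35 = 1/4
P(X=1 | obs) = 12/35 / 16/35 = 3/4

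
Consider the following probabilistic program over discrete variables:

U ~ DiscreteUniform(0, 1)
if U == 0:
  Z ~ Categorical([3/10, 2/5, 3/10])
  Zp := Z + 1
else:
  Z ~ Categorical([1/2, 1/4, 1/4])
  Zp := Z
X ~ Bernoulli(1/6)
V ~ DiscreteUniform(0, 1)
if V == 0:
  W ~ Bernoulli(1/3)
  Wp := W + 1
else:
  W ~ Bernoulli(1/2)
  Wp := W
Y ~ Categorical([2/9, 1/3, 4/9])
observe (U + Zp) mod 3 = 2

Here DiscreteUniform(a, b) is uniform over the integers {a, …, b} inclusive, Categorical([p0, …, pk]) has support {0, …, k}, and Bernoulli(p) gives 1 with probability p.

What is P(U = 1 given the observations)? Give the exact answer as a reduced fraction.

P(U = 1 | obs) = 5/13

Enumerate traces; 48 have nonzero weight after conditioning:
  (U=0, Z=1, X=0, V=0, W=0, Y=0) weight 1/81
  (U=0, Z=1, X=0, V=0, W=0, Y=1) weight 1/54
  (U=0, Z=1, X=0, V=0, W=0, Y=2) weight 2/81
  (U=0, Z=1, X=0, V=0, W=1, Y=0) weight 1/162
  (U=0, Z=1, X=0, V=0, W=1, Y=1) weight 1/108
  (U=0, Z=1, X=0, V=0, W=1, Y=2) weight 1/81
  (U=0, Z=1, X=0, V=1, W=0, Y=0) weight 1/108
  (U=0, Z=1, X=0, V=1, W=0, Y=1) weight 1/72
  (U=1, Z=1, X=0, V=0, W=0, Y=0) weight 5/648
  … 39 more
Group by U:
  weight(U=0) = 1/5
  weight(U=1) = 1/8
Total weight = 1/5 + 1/8 = 13/40
P(U=0 | obs) = 1/5 / 13/40 = 8/13
P(U=1 | obs) = 1/8 / 13/40 = 5/13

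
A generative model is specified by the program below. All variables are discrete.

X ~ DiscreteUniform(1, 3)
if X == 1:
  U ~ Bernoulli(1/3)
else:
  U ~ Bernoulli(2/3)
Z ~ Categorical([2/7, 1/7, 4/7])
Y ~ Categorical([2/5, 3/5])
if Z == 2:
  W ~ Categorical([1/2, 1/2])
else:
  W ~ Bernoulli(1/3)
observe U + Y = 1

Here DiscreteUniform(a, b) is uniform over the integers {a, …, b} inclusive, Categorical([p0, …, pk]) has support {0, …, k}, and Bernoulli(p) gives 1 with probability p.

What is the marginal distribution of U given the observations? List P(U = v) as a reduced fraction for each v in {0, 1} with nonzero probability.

P(U=0) = 6/11, P(U=1) = 5/11

Enumerate traces; 36 have nonzero weight after conditioning:
  (X=1, U=0, Z=0, Y=1, W=0) weight 8/315
  (X=1, U=0, Z=0, Y=1, W=1) weight 4/315
  (X=1, U=0, Z=1, Y=1, W=0) weight 4/315
  (X=1, U=0, Z=1, Y=1, W=1) weight 2/315
  (X=1, U=0, Z=2, Y=1, W=0) weight 4/105
  (X=1, U=0, Z=2, Y=1, W=1) weight 4/105
  (X=1, U=1, Z=0, Y=0, W=0) weight 8/945
  (X=1, U=1, Z=0, Y=0, W=1) weight 4/945
  … 28 more
Group by U:
  weight(U=0) = 4/15
  weight(U=1) = 2/9
Total weight = 4/15 + 2/9 = 22/45
P(U=0 | obs) = 4/15 / 22/45 = 6/11
P(U=1 | obs) = 2/9 / 22/45 = 5/11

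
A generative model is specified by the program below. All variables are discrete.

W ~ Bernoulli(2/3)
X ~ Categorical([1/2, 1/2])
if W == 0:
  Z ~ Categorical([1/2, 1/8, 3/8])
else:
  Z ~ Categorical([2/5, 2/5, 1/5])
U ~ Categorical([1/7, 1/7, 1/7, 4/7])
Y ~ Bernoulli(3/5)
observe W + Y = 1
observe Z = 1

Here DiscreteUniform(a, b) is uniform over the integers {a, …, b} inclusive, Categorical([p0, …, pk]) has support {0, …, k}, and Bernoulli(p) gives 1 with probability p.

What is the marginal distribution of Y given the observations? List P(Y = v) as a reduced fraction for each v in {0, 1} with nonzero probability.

Enumerate traces; 16 have nonzero weight after conditioning:
  (W=0, X=0, Z=1, U=0, Y=1) weight 1/560
  (W=0, X=0, Z=1, U=1, Y=1) weight 1/560
  (W=0, X=0, Z=1, U=2, Y=1) weight 1/560
  (W=0, X=0, Z=1, U=3, Y=1) weight 1/140
  (W=0, X=1, Z=1, U=0, Y=1) weight 1/560
  (W=0, X=1, Z=1, U=1, Y=1) weight 1/560
  (W=0, X=1, Z=1, U=2, Y=1) weight 1/560
  (W=0, X=1, Z=1, U=3, Y=1) weight 1/140
  (W=1, X=0, Z=1, U=0, Y=0) weight 4/525
  … 7 more
Group by Y:
  weight(Y=0) = 8/75
  weight(Y=1) = 1/40
Total weight = 8/75 + 1/40 = 79/600
P(Y=0 | obs) = 8/75 / 79/600 = 64/79
P(Y=1 | obs) = 1/40 / 79/600 = 15/79

P(Y=0) = 64/79, P(Y=1) = 15/79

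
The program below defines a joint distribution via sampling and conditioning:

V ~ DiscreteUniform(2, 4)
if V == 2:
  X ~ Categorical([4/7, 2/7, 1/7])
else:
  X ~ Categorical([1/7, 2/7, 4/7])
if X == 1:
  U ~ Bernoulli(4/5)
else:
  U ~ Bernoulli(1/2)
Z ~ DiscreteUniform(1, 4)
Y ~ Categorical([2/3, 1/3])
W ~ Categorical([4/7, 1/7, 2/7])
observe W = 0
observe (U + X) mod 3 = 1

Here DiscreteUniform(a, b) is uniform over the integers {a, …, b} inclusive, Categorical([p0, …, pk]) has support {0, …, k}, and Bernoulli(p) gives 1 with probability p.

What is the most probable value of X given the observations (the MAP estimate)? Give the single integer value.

argmax_v P(X = v | obs) = 0

Enumerate traces; 48 have nonzero weight after conditioning:
  (V=2, X=0, U=1, Z=1, Y=0, W=0) weight 4/441
  (V=2, X=0, U=1, Z=1, Y=1, W=0) weight 2/441
  (V=2, X=0, U=1, Z=2, Y=0, W=0) weight 4/441
  (V=2, X=0, U=1, Z=2, Y=1, W=0) weight 2/441
  (V=2, X=0, U=1, Z=3, Y=0, W=0) weight 4/441
  (V=2, X=0, U=1, Z=3, Y=1, W=0) weight 2/441
  (V=2, X=0, U=1, Z=4, Y=0, W=0) weight 4/441
  (V=2, X=0, U=1, Z=4, Y=1, W=0) weight 2/441
  (V=2, X=1, U=0, Z=1, Y=0, W=0) weight 4/2205
  … 39 more
Group by X:
  weight(X=0) = 4/49
  weight(X=1) = 8/245
Total weight = 4/49 + 8/245 = 4/35
P(X=0 | obs) = 4/49 / 4/35 = 5/7
P(X=1 | obs) = 8/245 / 4/35 = 2/7
argmax = 0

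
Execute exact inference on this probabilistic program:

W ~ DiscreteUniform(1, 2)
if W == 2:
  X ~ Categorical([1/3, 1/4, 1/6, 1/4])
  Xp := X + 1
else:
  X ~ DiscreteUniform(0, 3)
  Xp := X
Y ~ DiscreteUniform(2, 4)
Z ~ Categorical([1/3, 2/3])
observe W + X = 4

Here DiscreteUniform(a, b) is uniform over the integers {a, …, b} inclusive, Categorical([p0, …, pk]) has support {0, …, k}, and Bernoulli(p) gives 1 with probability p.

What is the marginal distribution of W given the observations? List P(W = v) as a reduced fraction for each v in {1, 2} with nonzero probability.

P(W=1) = 3/5, P(W=2) = 2/5

Enumerate traces; 12 have nonzero weight after conditioning:
  (W=1, X=3, Y=2, Z=0) weight 1/72
  (W=1, X=3, Y=2, Z=1) weight 1/36
  (W=1, X=3, Y=3, Z=0) weight 1/72
  (W=1, X=3, Y=3, Z=1) weight 1/36
  (W=1, X=3, Y=4, Z=0) weight 1/72
  (W=1, X=3, Y=4, Z=1) weight 1/36
  (W=2, X=2, Y=2, Z=0) weight 1/108
  (W=2, X=2, Y=2, Z=1) weight 1/54
  … 4 more
Group by W:
  weight(W=1) = 1/8
  weight(W=2) = 1/12
Total weight = 1/8 + 1/12 = 5/24
P(W=1 | obs) = 1/8 / 5/24 = 3/5
P(W=2 | obs) = 1/12 / 5/24 = 2/5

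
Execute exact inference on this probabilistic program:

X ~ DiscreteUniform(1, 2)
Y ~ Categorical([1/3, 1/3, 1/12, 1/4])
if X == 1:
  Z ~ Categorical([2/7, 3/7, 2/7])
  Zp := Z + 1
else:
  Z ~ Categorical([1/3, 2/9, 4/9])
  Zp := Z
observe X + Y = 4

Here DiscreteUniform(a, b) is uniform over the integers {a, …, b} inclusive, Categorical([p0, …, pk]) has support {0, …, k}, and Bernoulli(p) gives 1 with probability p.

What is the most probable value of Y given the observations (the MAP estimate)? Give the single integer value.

Enumerate traces; 6 have nonzero weight after conditioning:
  (X=1, Y=3, Z=0) weight 1/28
  (X=1, Y=3, Z=1) weight 3/56
  (X=1, Y=3, Z=2) weight 1/28
  (X=2, Y=2, Z=0) weight 1/72
  (X=2, Y=2, Z=1) weight 1/108
  (X=2, Y=2, Z=2) weight 1/54
Group by Y:
  weight(Y=2) = 1/24
  weight(Y=3) = 1/8
Total weight = 1/24 + 1/8 = 1/6
P(Y=2 | obs) = 1/24 / 1/6 = 1/4
P(Y=3 | obs) = 1/8 / 1/6 = 3/4
argmax = 3

argmax_v P(Y = v | obs) = 3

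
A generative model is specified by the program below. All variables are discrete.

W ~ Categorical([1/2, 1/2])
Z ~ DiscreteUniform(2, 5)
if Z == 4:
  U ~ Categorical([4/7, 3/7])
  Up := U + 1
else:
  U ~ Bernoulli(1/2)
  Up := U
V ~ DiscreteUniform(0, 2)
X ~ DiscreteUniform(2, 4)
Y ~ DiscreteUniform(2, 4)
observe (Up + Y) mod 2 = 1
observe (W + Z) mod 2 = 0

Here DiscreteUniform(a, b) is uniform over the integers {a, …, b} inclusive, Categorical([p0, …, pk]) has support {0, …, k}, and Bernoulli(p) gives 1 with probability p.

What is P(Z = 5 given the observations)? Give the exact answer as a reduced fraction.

Enumerate traces; 108 have nonzero weight after conditioning:
  (W=0, Z=2, U=0, V=0, X=2, Y=3) weight 1/432
  (W=0, Z=2, U=0, V=0, X=3, Y=3) weight 1/432
  (W=0, Z=2, U=0, V=0, X=4, Y=3) weight 1/432
  (W=0, Z=2, U=0, V=1, X=2, Y=3) weight 1/432
  (W=0, Z=2, U=0, V=1, X=3, Y=3) weight 1/432
  (W=0, Z=2, U=0, V=1, X=4, Y=3) weight 1/432
  (W=0, Z=2, U=0, V=2, X=2, Y=3) weight 1/432
  (W=0, Z=2, U=0, V=2, X=3, Y=3) weight 1/432
  (W=0, Z=4, U=0, V=0, X=2, Y=2) weight 1/378
  (W=1, Z=3, U=0, V=0, X=2, Y=3) weight 1/432
  … 98 more
Group by Z:
  weight(Z=2) = 1/16
  weight(Z=3) = 1/16
  weight(Z=4) = 11/168
  weight(Z=5) = 1/16
Total weight = 1/16 + 1/16 + 11/168 + 1/16 = 85/336
P(Z=2 | obs) = 1/16 / 85/336 = 21/85
P(Z=3 | obs) = 1/16 / 85/336 = 21/85
P(Z=4 | obs) = 11/168 / 85/336 = 22/85
P(Z=5 | obs) = 1/16 / 85/336 = 21/85

P(Z = 5 | obs) = 21/85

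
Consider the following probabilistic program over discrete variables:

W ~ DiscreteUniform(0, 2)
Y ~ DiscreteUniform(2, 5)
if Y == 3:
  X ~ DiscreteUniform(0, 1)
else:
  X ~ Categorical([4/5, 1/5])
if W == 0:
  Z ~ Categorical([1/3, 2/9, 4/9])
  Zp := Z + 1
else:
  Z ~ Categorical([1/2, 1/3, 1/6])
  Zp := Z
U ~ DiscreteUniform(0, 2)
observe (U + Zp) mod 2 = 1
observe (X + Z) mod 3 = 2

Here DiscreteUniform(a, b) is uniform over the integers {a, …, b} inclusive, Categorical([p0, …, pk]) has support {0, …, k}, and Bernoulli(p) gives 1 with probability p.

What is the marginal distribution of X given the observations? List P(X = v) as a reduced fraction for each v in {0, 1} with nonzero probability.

P(X=0) = 29/43, P(X=1) = 14/43

Enumerate traces; 36 have nonzero weight after conditioning:
  (W=0, Y=2, X=0, Z=2, U=0) weight 4/405
  (W=0, Y=2, X=0, Z=2, U=2) weight 4/405
  (W=0, Y=2, X=1, Z=1, U=1) weight 1/810
  (W=0, Y=3, X=0, Z=2, U=0) weight 1/162
  (W=0, Y=3, X=0, Z=2, U=2) weight 1/162
  (W=0, Y=3, X=1, Z=1, U=1) weight 1/324
  (W=0, Y=4, X=0, Z=2, U=0) weight 4/405
  (W=0, Y=4, X=0, Z=2, U=2) weight 4/405
  … 28 more
Group by X:
  weight(X=0) = 319/3240
  weight(X=1) = 77/1620
Total weight = 319/3240 + 77/1620 = 473/3240
P(X=0 | obs) = 319/3240 / 473/3240 = 29/43
P(X=1 | obs) = 77/1620 / 473/3240 = 14/43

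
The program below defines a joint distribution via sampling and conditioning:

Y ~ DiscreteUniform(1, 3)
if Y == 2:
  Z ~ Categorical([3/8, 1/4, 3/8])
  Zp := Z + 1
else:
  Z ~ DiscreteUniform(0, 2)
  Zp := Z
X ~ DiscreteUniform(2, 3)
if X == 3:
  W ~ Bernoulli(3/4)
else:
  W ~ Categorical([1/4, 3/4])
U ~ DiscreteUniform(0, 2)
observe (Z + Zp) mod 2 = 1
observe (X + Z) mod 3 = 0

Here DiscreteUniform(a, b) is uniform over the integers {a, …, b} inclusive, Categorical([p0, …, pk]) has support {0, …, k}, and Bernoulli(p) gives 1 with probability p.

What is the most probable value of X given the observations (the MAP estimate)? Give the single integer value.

Enumerate traces; 12 have nonzero weight after conditioning:
  (Y=2, Z=0, X=3, W=0, U=0) weight 1/192
  (Y=2, Z=0, X=3, W=0, U=1) weight 1/192
  (Y=2, Z=0, X=3, W=0, U=2) weight 1/192
  (Y=2, Z=0, X=3, W=1, U=0) weight 1/64
  (Y=2, Z=0, X=3, W=1, U=1) weight 1/64
  (Y=2, Z=0, X=3, W=1, U=2) weight 1/64
  (Y=2, Z=1, X=2, W=0, U=0) weight 1/288
  (Y=2, Z=1, X=2, W=0, U=1) weight 1/288
  … 4 more
Group by X:
  weight(X=2) = 1/24
  weight(X=3) = 1/16
Total weight = 1/24 + 1/16 = 5/48
P(X=2 | obs) = 1/24 / 5/48 = 2/5
P(X=3 | obs) = 1/16 / 5/48 = 3/5
argmax = 3

argmax_v P(X = v | obs) = 3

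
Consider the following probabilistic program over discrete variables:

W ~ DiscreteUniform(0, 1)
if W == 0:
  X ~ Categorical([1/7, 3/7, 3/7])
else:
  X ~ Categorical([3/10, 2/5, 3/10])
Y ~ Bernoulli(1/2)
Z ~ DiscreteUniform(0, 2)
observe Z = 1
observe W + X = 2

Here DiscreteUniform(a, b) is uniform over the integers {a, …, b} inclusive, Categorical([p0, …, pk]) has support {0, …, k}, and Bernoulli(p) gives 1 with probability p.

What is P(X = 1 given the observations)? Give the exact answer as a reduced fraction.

Enumerate traces; 4 have nonzero weight after conditioning:
  (W=0, X=2, Y=0, Z=1) weight 1/28
  (W=0, X=2, Y=1, Z=1) weight 1/28
  (W=1, X=1, Y=0, Z=1) weight 1/30
  (W=1, X=1, Y=1, Z=1) weight 1/30
Group by X:
  weight(X=1) = 1/15
  weight(X=2) = 1/14
Total weight = 1/15 + 1/14 = 29/210
P(X=1 | obs) = 1/15 / 29/210 = 14/29
P(X=2 | obs) = 1/14 / 29/210 = 15/29

P(X = 1 | obs) = 14/29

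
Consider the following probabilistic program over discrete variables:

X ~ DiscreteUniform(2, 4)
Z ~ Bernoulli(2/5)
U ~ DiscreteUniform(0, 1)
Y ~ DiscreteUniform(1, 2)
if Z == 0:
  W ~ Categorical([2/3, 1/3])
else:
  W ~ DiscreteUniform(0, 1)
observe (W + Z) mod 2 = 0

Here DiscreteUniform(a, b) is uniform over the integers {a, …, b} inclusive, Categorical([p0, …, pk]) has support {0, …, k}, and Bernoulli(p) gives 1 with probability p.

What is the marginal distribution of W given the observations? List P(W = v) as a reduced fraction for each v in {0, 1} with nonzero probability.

Enumerate traces; 24 have nonzero weight after conditioning:
  (X=2, Z=0, U=0, Y=1, W=0) weight 1/30
  (X=2, Z=0, U=0, Y=2, W=0) weight 1/30
  (X=2, Z=0, U=1, Y=1, W=0) weight 1/30
  (X=2, Z=0, U=1, Y=2, W=0) weight 1/30
  (X=2, Z=1, U=0, Y=1, W=1) weight 1/60
  (X=2, Z=1, U=0, Y=2, W=1) weight 1/60
  (X=2, Z=1, U=1, Y=1, W=1) weight 1/60
  (X=2, Z=1, U=1, Y=2, W=1) weight 1/60
  … 16 more
Group by W:
  weight(W=0) = 2/5
  weight(W=1) = 1/5
Total weight = 2/5 + 1/5 = 3/5
P(W=0 | obs) = 2/5 / 3/5 = 2/3
P(W=1 | obs) = 1/5 / 3/5 = 1/3

P(W=0) = 2/3, P(W=1) = 1/3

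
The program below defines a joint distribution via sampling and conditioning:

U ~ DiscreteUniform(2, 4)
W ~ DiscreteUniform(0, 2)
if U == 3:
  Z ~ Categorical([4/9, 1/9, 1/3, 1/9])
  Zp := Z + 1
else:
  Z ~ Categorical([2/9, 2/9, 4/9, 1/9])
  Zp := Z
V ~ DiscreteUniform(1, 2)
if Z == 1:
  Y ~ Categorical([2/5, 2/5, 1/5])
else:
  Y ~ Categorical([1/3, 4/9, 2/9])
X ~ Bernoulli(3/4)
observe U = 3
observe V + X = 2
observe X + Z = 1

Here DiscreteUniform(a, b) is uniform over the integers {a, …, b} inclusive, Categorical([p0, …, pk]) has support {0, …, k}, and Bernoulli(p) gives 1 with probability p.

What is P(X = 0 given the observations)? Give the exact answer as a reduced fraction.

Enumerate traces; 18 have nonzero weight after conditioning:
  (U=3, W=0, Z=0, V=1, Y=0, X=1) weight 1/162
  (U=3, W=0, Z=0, V=1, Y=1, X=1) weight 2/243
  (U=3, W=0, Z=0, V=1, Y=2, X=1) weight 1/243
  (U=3, W=0, Z=1, V=2, Y=0, X=0) weight 1/1620
  (U=3, W=0, Z=1, V=2, Y=1, X=0) weight 1/1620
  (U=3, W=0, Z=1, V=2, Y=2, X=0) weight 1/3240
  (U=3, W=1, Z=0, V=1, Y=0, X=1) weight 1/162
  (U=3, W=1, Z=0, V=1, Y=1, X=1) weight 2/243
  … 10 more
Group by X:
  weight(X=0) = 1/216
  weight(X=1) = 1/18
Total weight = 1/216 + 1/18 = 13/216
P(X=0 | obs) = 1/216 / 13/216 = 1/13
P(X=1 | obs) = 1/18 / 13/216 = 12/13

P(X = 0 | obs) = 1/13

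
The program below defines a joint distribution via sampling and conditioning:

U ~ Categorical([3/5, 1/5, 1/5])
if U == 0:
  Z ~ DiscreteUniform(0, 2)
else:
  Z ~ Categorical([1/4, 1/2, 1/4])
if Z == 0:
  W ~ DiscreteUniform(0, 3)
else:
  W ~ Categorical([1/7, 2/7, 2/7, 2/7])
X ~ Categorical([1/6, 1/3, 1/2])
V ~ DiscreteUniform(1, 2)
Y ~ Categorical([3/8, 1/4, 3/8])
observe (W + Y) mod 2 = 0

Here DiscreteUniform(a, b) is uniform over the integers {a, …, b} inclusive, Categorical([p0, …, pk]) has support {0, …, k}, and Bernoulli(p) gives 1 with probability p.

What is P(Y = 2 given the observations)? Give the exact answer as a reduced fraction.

Enumerate traces; 324 have nonzero weight after conditioning:
  (U=0, Z=0, W=0, X=0, V=1, Y=0) weight 1/640
  (U=0, Z=0, W=0, X=0, V=1, Y=2) weight 1/640
  (U=0, Z=0, W=0, X=0, V=2, Y=0) weight 1/640
  (U=0, Z=0, W=0, X=0, V=2, Y=2) weight 1/640
  (U=0, Z=0, W=0, X=1, V=1, Y=0) weight 1/320
  (U=0, Z=0, W=0, X=1, V=1, Y=2) weight 1/320
  (U=0, Z=0, W=0, X=1, V=2, Y=0) weight 1/320
  (U=0, Z=0, W=0, X=1, V=2, Y=2) weight 1/320
  (U=0, Z=0, W=1, X=0, V=1, Y=1) weight 1/960
  … 315 more
Group by Y:
  weight(Y=0) = 27/160
  weight(Y=1) = 11/80
  weight(Y=2) = 27/160
Total weight = 27/160 + 11/80 + 27/160 = 19/40
P(Y=0 | obs) = 27/160 / 19/40 = 27/76
P(Y=1 | obs) = 11/80 / 19/40 = 11/38
P(Y=2 | obs) = 27/160 / 19/40 = 27/76

P(Y = 2 | obs) = 27/76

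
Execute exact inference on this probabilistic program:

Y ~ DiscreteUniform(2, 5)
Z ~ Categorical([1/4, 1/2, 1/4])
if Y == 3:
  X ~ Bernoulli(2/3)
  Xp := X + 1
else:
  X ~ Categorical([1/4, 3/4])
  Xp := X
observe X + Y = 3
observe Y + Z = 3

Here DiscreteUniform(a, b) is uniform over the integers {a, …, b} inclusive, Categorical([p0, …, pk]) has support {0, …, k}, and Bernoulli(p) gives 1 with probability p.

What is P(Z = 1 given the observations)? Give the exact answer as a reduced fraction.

P(Z = 1 | obs) = 9/11

Enumerate traces; 2 have nonzero weight after conditioning:
  (Y=2, Z=1, X=1) weight 3/32
  (Y=3, Z=0, X=0) weight 1/48
Group by Z:
  weight(Z=0) = 1/48
  weight(Z=1) = 3/32
Total weight = 1/48 + 3/32 = 11/96
P(Z=0 | obs) = 1/48 / 11/96 = 2/11
P(Z=1 | obs) = 3/32 / 11/96 = 9/11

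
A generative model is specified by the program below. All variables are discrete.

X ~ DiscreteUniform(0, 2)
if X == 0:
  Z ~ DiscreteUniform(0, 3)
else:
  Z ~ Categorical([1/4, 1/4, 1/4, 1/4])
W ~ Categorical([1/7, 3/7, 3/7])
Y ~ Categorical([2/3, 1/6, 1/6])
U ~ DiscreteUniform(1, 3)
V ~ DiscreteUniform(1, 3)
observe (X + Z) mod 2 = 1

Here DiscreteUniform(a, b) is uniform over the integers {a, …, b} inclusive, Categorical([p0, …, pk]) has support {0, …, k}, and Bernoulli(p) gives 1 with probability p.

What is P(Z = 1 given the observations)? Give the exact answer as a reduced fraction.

Enumerate traces; 486 have nonzero weight after conditioning:
  (X=0, Z=1, W=0, Y=0, U=1, V=1) weight 1/1134
  (X=0, Z=1, W=0, Y=0, U=1, V=2) weight 1/1134
  (X=0, Z=1, W=0, Y=0, U=1, V=3) weight 1/1134
  (X=0, Z=1, W=0, Y=0, U=2, V=1) weight 1/1134
  (X=0, Z=1, W=0, Y=0, U=2, V=2) weight 1/1134
  (X=0, Z=1, W=0, Y=0, U=2, V=3) weight 1/1134
  (X=0, Z=1, W=0, Y=0, U=3, V=1) weight 1/1134
  (X=0, Z=1, W=0, Y=0, U=3, V=2) weight 1/1134
  (X=0, Z=3, W=0, Y=0, U=1, V=1) weight 1/1134
  (X=1, Z=0, W=0, Y=0, U=1, V=1) weight 1/1134
  … 476 more
Group by Z:
  weight(Z=0) = 1/12
  weight(Z=1) = 1/6
  weight(Z=2) = 1/12
  weight(Z=3) = 1/6
Total weight = 1/12 + 1/6 + 1/12 + 1/6 = 1/2
P(Z=0 | obs) = 1/12 / 1/2 = 1/6
P(Z=1 | obs) = 1/6 / 1/2 = 1/3
P(Z=2 | obs) = 1/12 / 1/2 = 1/6
P(Z=3 | obs) = 1/6 / 1/2 = 1/3

P(Z = 1 | obs) = 1/3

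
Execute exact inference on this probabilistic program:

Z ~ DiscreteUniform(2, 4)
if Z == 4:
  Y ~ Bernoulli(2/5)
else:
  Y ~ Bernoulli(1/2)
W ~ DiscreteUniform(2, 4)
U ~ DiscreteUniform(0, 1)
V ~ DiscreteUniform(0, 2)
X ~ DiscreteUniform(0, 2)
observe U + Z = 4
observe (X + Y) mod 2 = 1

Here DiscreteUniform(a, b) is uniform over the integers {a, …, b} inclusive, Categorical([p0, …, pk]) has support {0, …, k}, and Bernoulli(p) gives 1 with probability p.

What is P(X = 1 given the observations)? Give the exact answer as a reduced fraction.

P(X = 1 | obs) = 11/29

Enumerate traces; 54 have nonzero weight after conditioning:
  (Z=3, Y=0, W=2, U=1, V=0, X=1) weight 1/324
  (Z=3, Y=0, W=2, U=1, V=1, X=1) weight 1/324
  (Z=3, Y=0, W=2, U=1, V=2, X=1) weight 1/324
  (Z=3, Y=0, W=3, U=1, V=0, X=1) weight 1/324
  (Z=3, Y=0, W=3, U=1, V=1, X=1) weight 1/324
  (Z=3, Y=0, W=3, U=1, V=2, X=1) weight 1/324
  (Z=3, Y=0, W=4, U=1, V=0, X=1) weight 1/324
  (Z=3, Y=0, W=4, U=1, V=1, X=1) weight 1/324
  (Z=3, Y=1, W=2, U=1, V=0, X=0) weight 1/324
  (Z=3, Y=1, W=2, U=1, V=0, X=2) weight 1/324
  … 44 more
Group by X:
  weight(X=0) = 1/20
  weight(X=1) = 11/180
  weight(X=2) = 1/20
Total weight = 1/20 + 11/180 + 1/20 = 29/180
P(X=0 | obs) = 1/20 / 29/180 = 9/29
P(X=1 | obs) = 11/180 / 29/180 = 11/29
P(X=2 | obs) = 1/20 / 29/180 = 9/29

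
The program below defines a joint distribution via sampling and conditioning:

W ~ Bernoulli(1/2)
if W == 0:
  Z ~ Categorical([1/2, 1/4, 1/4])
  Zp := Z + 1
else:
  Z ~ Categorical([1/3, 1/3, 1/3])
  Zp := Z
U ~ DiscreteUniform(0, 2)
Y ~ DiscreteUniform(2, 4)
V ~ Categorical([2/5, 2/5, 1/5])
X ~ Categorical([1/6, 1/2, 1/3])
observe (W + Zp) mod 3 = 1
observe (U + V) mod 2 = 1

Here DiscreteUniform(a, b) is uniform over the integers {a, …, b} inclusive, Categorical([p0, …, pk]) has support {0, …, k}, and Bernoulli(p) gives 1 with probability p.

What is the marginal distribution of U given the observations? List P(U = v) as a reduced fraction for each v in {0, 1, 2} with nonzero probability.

P(U=0) = 2/7, P(U=1) = 3/7, P(U=2) = 2/7

Enumerate traces; 72 have nonzero weight after conditioning:
  (W=0, Z=0, U=0, Y=2, V=1, X=0) weight 1/540
  (W=0, Z=0, U=0, Y=2, V=1, X=1) weight 1/180
  (W=0, Z=0, U=0, Y=2, V=1, X=2) weight 1/270
  (W=0, Z=0, U=0, Y=3, V=1, X=0) weight 1/540
  (W=0, Z=0, U=0, Y=3, V=1, X=1) weight 1/180
  (W=0, Z=0, U=0, Y=3, V=1, X=2) weight 1/270
  (W=0, Z=0, U=0, Y=4, V=1, X=0) weight 1/540
  (W=0, Z=0, U=0, Y=4, V=1, X=1) weight 1/180
  (W=0, Z=0, U=1, Y=2, V=0, X=0) weight 1/540
  (W=0, Z=0, U=2, Y=2, V=1, X=0) weight 1/540
  … 62 more
Group by U:
  weight(U=0) = 1/18
  weight(U=1) = 1/12
  weight(U=2) = 1/18
Total weight = 1/18 + 1/12 + 1/18 = 7/36
P(U=0 | obs) = 1/18 / 7/36 = 2/7
P(U=1 | obs) = 1/12 / 7/36 = 3/7
P(U=2 | obs) = 1/18 / 7/36 = 2/7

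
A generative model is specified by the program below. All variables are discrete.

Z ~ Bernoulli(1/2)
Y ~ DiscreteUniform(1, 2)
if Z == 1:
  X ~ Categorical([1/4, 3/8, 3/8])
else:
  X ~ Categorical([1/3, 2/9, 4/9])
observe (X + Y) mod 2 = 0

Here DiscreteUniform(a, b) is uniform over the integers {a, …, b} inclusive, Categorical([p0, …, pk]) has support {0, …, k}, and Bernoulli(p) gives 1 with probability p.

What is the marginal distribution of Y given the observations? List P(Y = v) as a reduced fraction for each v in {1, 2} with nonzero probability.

Enumerate traces; 6 have nonzero weight after conditioning:
  (Z=0, Y=1, X=1) weight 1/18
  (Z=0, Y=2, X=0) weight 1/12
  (Z=0, Y=2, X=2) weight 1/9
  (Z=1, Y=1, X=1) weight 3/32
  (Z=1, Y=2, X=0) weight 1/16
  (Z=1, Y=2, X=2) weight 3/32
Group by Y:
  weight(Y=1) = 43/288
  weight(Y=2) = 101/288
Total weight = 43/288 + 101/288 = 1/2
P(Y=1 | obs) = 43/288 / 1/2 = 43/144
P(Y=2 | obs) = 101/288 / 1/2 = 101/144

P(Y=1) = 43/144, P(Y=2) = 101/144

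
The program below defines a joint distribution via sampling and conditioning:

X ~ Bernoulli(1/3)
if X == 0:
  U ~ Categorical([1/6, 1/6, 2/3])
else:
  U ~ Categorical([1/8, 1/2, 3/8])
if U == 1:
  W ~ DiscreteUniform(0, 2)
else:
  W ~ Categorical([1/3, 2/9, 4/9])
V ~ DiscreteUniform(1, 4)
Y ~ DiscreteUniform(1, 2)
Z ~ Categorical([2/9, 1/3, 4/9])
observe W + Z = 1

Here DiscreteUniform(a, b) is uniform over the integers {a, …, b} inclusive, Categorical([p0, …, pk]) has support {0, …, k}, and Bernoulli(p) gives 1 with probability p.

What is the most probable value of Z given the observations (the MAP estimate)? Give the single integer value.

argmax_v P(Z = v | obs) = 1

Enumerate traces; 96 have nonzero weight after conditioning:
  (X=0, U=0, W=0, V=1, Y=1, Z=1) weight 1/648
  (X=0, U=0, W=0, V=1, Y=2, Z=1) weight 1/648
  (X=0, U=0, W=0, V=2, Y=1, Z=1) weight 1/648
  (X=0, U=0, W=0, V=2, Y=2, Z=1) weight 1/648
  (X=0, U=0, W=0, V=3, Y=1, Z=1) weight 1/648
  (X=0, U=0, W=0, V=3, Y=2, Z=1) weight 1/648
  (X=0, U=0, W=0, V=4, Y=1, Z=1) weight 1/648
  (X=0, U=0, W=0, V=4, Y=2, Z=1) weight 1/648
  (X=0, U=0, W=1, V=1, Y=1, Z=0) weight 1/1458
  … 87 more
Group by Z:
  weight(Z=0) = 41/729
  weight(Z=1) = 1/9
Total weight = 41/729 + 1/9 = 122/729
P(Z=0 | obs) = 41/729 / 122/729 = 41/122
P(Z=1 | obs) = 1/9 / 122/729 = 81/122
argmax = 1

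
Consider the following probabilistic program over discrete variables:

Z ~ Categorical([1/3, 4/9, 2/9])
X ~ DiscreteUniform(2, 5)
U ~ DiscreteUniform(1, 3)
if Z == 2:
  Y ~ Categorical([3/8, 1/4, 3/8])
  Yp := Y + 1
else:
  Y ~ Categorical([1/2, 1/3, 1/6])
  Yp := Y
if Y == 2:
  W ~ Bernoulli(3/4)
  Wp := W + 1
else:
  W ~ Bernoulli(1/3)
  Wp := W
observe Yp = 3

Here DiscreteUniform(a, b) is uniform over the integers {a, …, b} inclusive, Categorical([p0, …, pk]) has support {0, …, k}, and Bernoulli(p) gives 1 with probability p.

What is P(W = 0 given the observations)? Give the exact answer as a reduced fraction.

Enumerate traces; 24 have nonzero weight after conditioning:
  (Z=2, X=2, U=1, Y=2, W=0) weight 1/576
  (Z=2, X=2, U=1, Y=2, W=1) weight 1/192
  (Z=2, X=2, U=2, Y=2, W=0) weight 1/576
  (Z=2, X=2, U=2, Y=2, W=1) weight 1/192
  (Z=2, X=2, U=3, Y=2, W=0) weight 1/576
  (Z=2, X=2, U=3, Y=2, W=1) weight 1/192
  (Z=2, X=3, U=1, Y=2, W=0) weight 1/576
  (Z=2, X=3, U=1, Y=2, W=1) weight 1/192
  … 16 more
Group by W:
  weight(W=0) = 1/48
  weight(W=1) = 1/16
Total weight = 1/48 + 1/16 = 1/12
P(W=0 | obs) = 1/48 / 1/12 = 1/4
P(W=1 | obs) = 1/16 / 1/12 = 3/4

P(W = 0 | obs) = 1/4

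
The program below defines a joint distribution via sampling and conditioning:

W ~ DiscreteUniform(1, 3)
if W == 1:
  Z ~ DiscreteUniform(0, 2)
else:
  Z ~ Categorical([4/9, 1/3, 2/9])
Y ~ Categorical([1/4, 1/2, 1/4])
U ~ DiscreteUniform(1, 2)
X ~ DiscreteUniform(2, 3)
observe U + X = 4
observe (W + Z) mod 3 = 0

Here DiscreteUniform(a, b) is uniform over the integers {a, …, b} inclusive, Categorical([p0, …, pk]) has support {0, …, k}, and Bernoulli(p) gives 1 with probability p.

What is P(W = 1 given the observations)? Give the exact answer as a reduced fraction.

P(W = 1 | obs) = 3/10

Enumerate traces; 18 have nonzero weight after conditioning:
  (W=1, Z=2, Y=0, U=1, X=3) weight 1/144
  (W=1, Z=2, Y=0, U=2, X=2) weight 1/144
  (W=1, Z=2, Y=1, U=1, X=3) weight 1/72
  (W=1, Z=2, Y=1, U=2, X=2) weight 1/72
  (W=1, Z=2, Y=2, U=1, X=3) weight 1/144
  (W=1, Z=2, Y=2, U=2, X=2) weight 1/144
  (W=2, Z=1, Y=0, U=1, X=3) weight 1/144
  (W=2, Z=1, Y=0, U=2, X=2) weight 1/144
  (W=3, Z=0, Y=0, U=1, X=3) weight 1/108
  … 9 more
Group by W:
  weight(W=1) = 1/18
  weight(W=2) = 1/18
  weight(W=3) = 2/27
Total weight = 1/18 + 1/18 + 2/27 = 5/27
P(W=1 | obs) = 1/18 / 5/27 = 3/10
P(W=2 | obs) = 1/18 / 5/27 = 3/10
P(W=3 | obs) = 2/27 / 5/27 = 2/5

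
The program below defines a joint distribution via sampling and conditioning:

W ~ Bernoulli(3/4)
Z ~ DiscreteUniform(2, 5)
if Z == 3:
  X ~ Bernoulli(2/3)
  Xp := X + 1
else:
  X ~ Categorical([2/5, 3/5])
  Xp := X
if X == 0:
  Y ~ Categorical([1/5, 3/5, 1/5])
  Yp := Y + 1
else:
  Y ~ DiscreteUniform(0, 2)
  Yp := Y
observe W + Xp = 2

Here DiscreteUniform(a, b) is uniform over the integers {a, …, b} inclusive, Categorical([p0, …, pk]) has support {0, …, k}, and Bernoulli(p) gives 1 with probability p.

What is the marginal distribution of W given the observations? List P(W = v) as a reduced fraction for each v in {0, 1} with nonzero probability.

Enumerate traces; 15 have nonzero weight after conditioning:
  (W=0, Z=3, X=1, Y=0) weight 1/72
  (W=0, Z=3, X=1, Y=1) weight 1/72
  (W=0, Z=3, X=1, Y=2) weight 1/72
  (W=1, Z=2, X=1, Y=0) weight 3/80
  (W=1, Z=2, X=1, Y=1) weight 3/80
  (W=1, Z=2, X=1, Y=2) weight 3/80
  (W=1, Z=3, X=0, Y=0) weight 1/80
  (W=1, Z=3, X=0, Y=1) weight 3/80
  … 7 more
Group by W:
  weight(W=0) = 1/24
  weight(W=1) = 2/5
Total weight = 1/24 + 2/5 = 53/120
P(W=0 | obs) = 1/24 / 53/120 = 5/53
P(W=1 | obs) = 2/5 / 53/120 = 48/53

P(W=0) = 5/53, P(W=1) = 48/53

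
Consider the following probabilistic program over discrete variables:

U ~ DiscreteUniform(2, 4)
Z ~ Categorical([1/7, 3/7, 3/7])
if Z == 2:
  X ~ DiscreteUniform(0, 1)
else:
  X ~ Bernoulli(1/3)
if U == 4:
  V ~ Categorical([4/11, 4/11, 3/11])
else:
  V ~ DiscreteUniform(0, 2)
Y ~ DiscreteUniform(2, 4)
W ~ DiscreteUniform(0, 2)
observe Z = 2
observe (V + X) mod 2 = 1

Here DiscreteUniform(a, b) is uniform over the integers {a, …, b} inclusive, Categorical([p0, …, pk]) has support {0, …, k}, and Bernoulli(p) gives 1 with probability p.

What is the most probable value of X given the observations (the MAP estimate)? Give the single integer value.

Enumerate traces; 81 have nonzero weight after conditioning:
  (U=2, Z=2, X=0, V=1, Y=2, W=0) weight 1/378
  (U=2, Z=2, X=0, V=1, Y=2, W=1) weight 1/378
  (U=2, Z=2, X=0, V=1, Y=2, W=2) weight 1/378
  (U=2, Z=2, X=0, V=1, Y=3, W=0) weight 1/378
  (U=2, Z=2, X=0, V=1, Y=3, W=1) weight 1/378
  (U=2, Z=2, X=0, V=1, Y=3, W=2) weight 1/378
  (U=2, Z=2, X=0, V=1, Y=4, W=0) weight 1/378
  (U=2, Z=2, X=0, V=1, Y=4, W=1) weight 1/378
  (U=2, Z=2, X=1, V=0, Y=2, W=0) weight 1/378
  … 72 more
Group by X:
  weight(X=0) = 17/231
  weight(X=1) = 65/462
Total weight = 17/231 + 65/462 = 3/14
P(X=0 | obs) = 17/231 / 3/14 = 34/99
P(X=1 | obs) = 65/462 / 3/14 = 65/99
argmax = 1

argmax_v P(X = v | obs) = 1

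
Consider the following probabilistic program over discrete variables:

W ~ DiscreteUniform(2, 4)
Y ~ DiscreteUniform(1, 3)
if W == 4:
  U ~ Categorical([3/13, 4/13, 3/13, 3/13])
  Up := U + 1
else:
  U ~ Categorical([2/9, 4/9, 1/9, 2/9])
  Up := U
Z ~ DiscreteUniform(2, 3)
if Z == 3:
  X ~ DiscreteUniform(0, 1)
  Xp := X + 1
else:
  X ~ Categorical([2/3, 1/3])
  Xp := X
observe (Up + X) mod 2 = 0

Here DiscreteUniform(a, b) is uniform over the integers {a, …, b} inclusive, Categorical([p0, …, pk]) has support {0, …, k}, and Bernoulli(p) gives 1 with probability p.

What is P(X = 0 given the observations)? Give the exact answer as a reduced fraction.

P(X = 0 | obs) = 47/97

Enumerate traces; 72 have nonzero weight after conditioning:
  (W=2, Y=1, U=0, Z=2, X=0) weight 2/243
  (W=2, Y=1, U=0, Z=3, X=0) weight 1/162
  (W=2, Y=1, U=1, Z=2, X=1) weight 2/243
  (W=2, Y=1, U=1, Z=3, X=1) weight 1/81
  (W=2, Y=1, U=2, Z=2, X=0) weight 1/243
  (W=2, Y=1, U=2, Z=3, X=0) weight 1/324
  (W=2, Y=1, U=3, Z=2, X=1) weight 1/243
  (W=2, Y=1, U=3, Z=3, X=1) weight 1/162
  … 64 more
Group by X:
  weight(X=0) = 329/1404
  weight(X=1) = 175/702
Total weight = 329/1404 + 175/702 = 679/1404
P(X=0 | obs) = 329/1404 / 679/1404 = 47/97
P(X=1 | obs) = 175/702 / 679/1404 = 50/97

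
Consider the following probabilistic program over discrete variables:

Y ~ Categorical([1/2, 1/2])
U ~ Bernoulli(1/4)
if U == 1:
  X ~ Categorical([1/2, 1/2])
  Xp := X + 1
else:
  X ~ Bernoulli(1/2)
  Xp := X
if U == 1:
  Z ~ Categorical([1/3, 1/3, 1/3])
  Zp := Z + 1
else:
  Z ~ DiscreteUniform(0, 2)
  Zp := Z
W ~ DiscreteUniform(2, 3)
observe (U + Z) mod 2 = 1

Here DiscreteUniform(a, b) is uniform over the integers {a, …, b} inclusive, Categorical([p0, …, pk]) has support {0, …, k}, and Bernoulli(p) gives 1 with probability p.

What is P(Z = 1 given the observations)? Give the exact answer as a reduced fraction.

P(Z = 1 | obs) = 3/5

Enumerate traces; 24 have nonzero weight after conditioning:
  (Y=0, U=0, X=0, Z=1, W=2) weight 1/32
  (Y=0, U=0, X=0, Z=1, W=3) weight 1/32
  (Y=0, U=0, X=1, Z=1, W=2) weight 1/32
  (Y=0, U=0, X=1, Z=1, W=3) weight 1/32
  (Y=0, U=1, X=0, Z=0, W=2) weight 1/96
  (Y=0, U=1, X=0, Z=0, W=3) weight 1/96
  (Y=0, U=1, X=0, Z=2, W=2) weight 1/96
  (Y=0, U=1, X=0, Z=2, W=3) weight 1/96
  … 16 more
Group by Z:
  weight(Z=0) = 1/12
  weight(Z=1) = 1/4
  weight(Z=2) = 1/12
Total weight = 1/12 + 1/4 + 1/12 = 5/12
P(Z=0 | obs) = 1/12 / 5/12 = 1/5
P(Z=1 | obs) = 1/4 / 5/12 = 3/5
P(Z=2 | obs) = 1/12 / 5/12 = 1/5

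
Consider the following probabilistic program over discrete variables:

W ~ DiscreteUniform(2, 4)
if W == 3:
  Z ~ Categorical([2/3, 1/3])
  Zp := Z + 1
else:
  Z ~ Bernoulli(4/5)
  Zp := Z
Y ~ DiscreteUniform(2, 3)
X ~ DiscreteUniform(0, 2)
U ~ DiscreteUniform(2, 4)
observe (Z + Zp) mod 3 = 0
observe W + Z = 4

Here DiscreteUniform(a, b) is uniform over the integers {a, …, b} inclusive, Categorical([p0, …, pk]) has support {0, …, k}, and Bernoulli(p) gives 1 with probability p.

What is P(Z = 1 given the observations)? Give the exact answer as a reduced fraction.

P(Z = 1 | obs) = 5/8

Enumerate traces; 36 have nonzero weight after conditioning:
  (W=3, Z=1, Y=2, X=0, U=2) weight 1/162
  (W=3, Z=1, Y=2, X=0, U=3) weight 1/162
  (W=3, Z=1, Y=2, X=0, U=4) weight 1/162
  (W=3, Z=1, Y=2, X=1, U=2) weight 1/162
  (W=3, Z=1, Y=2, X=1, U=3) weight 1/162
  (W=3, Z=1, Y=2, X=1, U=4) weight 1/162
  (W=3, Z=1, Y=2, X=2, U=2) weight 1/162
  (W=3, Z=1, Y=2, X=2, U=3) weight 1/162
  (W=4, Z=0, Y=2, X=0, U=2) weight 1/270
  … 27 more
Group by Z:
  weight(Z=0) = 1/15
  weight(Z=1) = 1/9
Total weight = 1/15 + 1/9 = 8/45
P(Z=0 | obs) = 1/15 / 8/45 = 3/8
P(Z=1 | obs) = 1/9 / 8/45 = 5/8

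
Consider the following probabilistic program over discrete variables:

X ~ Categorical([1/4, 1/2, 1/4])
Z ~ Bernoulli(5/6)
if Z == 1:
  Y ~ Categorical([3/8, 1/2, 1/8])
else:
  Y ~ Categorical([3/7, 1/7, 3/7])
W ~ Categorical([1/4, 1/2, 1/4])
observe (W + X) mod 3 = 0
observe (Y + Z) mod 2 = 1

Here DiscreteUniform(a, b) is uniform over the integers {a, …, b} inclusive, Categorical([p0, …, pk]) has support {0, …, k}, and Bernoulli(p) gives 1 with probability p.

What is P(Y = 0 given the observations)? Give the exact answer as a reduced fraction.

Enumerate traces; 9 have nonzero weight after conditioning:
  (X=0, Z=0, Y=1, W=0) weight 1/672
  (X=0, Z=1, Y=0, W=0) weight 5/256
  (X=0, Z=1, Y=2, W=0) weight 5/768
  (X=1, Z=0, Y=1, W=2) weight 1/336
  (X=1, Z=1, Y=0, W=2) weight 5/128
  (X=1, Z=1, Y=2, W=2) weight 5/384
  (X=2, Z=0, Y=1, W=1) weight 1/336
  (X=2, Z=1, Y=0, W=1) weight 5/128
  … 1 more
Group by Y:
  weight(Y=0) = 25/256
  weight(Y=1) = 5/672
  weight(Y=2) = 25/768
Total weight = 25/256 + 5/672 + 25/768 = 185/1344
P(Y=0 | obs) = 25/256 / 185/1344 = 105/148
P(Y=1 | obs) = 5/672 / 185/1344 = 2/37
P(Y=2 | obs) = 25/768 / 185/1344 = 35/148

P(Y = 0 | obs) = 105/148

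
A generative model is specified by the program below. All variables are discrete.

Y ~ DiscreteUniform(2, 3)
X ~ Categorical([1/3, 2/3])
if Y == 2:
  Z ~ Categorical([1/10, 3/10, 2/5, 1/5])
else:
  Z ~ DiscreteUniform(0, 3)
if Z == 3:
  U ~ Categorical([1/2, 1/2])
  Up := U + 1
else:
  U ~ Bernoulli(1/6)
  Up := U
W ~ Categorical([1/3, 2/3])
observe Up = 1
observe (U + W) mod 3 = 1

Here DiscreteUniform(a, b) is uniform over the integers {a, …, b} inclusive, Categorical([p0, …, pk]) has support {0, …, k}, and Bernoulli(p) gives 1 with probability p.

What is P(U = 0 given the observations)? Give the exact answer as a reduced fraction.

P(U = 0 | obs) = 54/85

Enumerate traces; 16 have nonzero weight after conditioning:
  (Y=2, X=0, Z=0, U=1, W=0) weight 1/1080
  (Y=2, X=0, Z=1, U=1, W=0) weight 1/360
  (Y=2, X=0, Z=2, U=1, W=0) weight 1/270
  (Y=2, X=0, Z=3, U=0, W=1) weight 1/90
  (Y=2, X=1, Z=0, U=1, W=0) weight 1/540
  (Y=2, X=1, Z=1, U=1, W=0) weight 1/180
  (Y=2, X=1, Z=2, U=1, W=0) weight 1/135
  (Y=2, X=1, Z=3, U=0, W=1) weight 1/45
  … 8 more
Group by U:
  weight(U=0) = 3/40
  weight(U=1) = 31/720
Total weight = 3/40 + 31/720 = 17/144
P(U=0 | obs) = 3/40 / 17/144 = 54/85
P(U=1 | obs) = 31/720 / 17/144 = 31/85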